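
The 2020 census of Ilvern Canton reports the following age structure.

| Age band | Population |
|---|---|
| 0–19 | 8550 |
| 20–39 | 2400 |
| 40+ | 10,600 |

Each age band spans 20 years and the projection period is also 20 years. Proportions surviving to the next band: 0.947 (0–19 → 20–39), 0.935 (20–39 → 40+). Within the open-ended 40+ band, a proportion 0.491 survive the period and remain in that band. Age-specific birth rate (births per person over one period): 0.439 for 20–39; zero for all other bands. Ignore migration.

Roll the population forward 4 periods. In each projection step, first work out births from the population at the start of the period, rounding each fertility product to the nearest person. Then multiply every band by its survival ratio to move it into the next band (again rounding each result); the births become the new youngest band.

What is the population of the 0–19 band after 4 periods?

1478

Period 1.
Births: 2400 × 0.439 = 1054
20–39: 8550 × 0.947 = 8097
40+: 2400 × 0.935 + 10600 × 0.491 = 2244 + 5205 = 7449
→ [1054, 8097, 7449]
Period 2.
Births: 8097 × 0.439 = 3555
20–39: 1054 × 0.947 = 998
40+: 8097 × 0.935 + 7449 × 0.491 = 7571 + 3657 = 11228
→ [3555, 998, 11228]
Period 3.
Births: 998 × 0.439 = 438
20–39: 3555 × 0.947 = 3367
40+: 998 × 0.935 + 11228 × 0.491 = 933 + 5513 = 6446
→ [438, 3367, 6446]
Period 4.
Births: 3367 × 0.439 = 1478
20–39: 438 × 0.947 = 415
40+: 3367 × 0.935 + 6446 × 0.491 = 3148 + 3165 = 6313
→ [1478, 415, 6313]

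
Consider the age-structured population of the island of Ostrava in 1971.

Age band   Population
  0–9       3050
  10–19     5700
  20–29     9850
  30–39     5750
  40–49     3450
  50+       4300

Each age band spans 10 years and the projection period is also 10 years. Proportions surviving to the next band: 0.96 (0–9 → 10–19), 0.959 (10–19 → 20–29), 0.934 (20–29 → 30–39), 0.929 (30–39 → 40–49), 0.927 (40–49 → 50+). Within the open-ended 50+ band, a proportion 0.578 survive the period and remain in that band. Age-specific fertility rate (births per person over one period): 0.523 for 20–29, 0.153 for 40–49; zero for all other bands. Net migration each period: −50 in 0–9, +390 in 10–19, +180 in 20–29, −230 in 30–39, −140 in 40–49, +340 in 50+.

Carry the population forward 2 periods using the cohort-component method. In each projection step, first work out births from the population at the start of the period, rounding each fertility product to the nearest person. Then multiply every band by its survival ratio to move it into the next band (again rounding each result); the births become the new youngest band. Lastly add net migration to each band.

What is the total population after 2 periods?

34735

Period 1.
Births: 9850 × 0.523 = 5152  |  3450 × 0.153 = 528 → 5680
10–19: 3050 × 0.96 = 2928
20–29: 5700 × 0.959 = 5466
30–39: 9850 × 0.934 = 9200
40–49: 5750 × 0.929 = 5342
50+: 3450 × 0.927 + 4300 × 0.578 = 3198 + 2485 = 5683
Net migration: 0–9 − 50 → 5630; 10–19 + 390 → 3318; 20–29 + 180 → 5646; 30–39 − 230 → 8970; 40–49 − 140 → 5202; 50+ + 340 → 6023
Population now: 0–9=5630, 10–19=3318, 20–29=5646, 30–39=8970, 40–49=5202, 50+=6023
Period 2.
Births: 5646 × 0.523 = 2953  |  5202 × 0.153 = 796 → 3749
10–19: 5630 × 0.96 = 5405
20–29: 3318 × 0.959 = 3182
30–39: 5646 × 0.934 = 5273
40–49: 8970 × 0.929 = 8333
50+: 5202 × 0.927 + 6023 × 0.578 = 4822 + 3481 = 8303
Net migration: 0–9 − 50 → 3699; 10–19 + 390 → 5795; 20–29 + 180 → 3362; 30–39 − 230 → 5043; 40–49 − 140 → 8193; 50+ + 340 → 8643
Population now: 0–9=3699, 10–19=5795, 20–29=3362, 30–39=5043, 40–49=8193, 50+=8643
Total after period 2: 3699 + 5795 + 3362 + 5043 + 8193 + 8643 = 34735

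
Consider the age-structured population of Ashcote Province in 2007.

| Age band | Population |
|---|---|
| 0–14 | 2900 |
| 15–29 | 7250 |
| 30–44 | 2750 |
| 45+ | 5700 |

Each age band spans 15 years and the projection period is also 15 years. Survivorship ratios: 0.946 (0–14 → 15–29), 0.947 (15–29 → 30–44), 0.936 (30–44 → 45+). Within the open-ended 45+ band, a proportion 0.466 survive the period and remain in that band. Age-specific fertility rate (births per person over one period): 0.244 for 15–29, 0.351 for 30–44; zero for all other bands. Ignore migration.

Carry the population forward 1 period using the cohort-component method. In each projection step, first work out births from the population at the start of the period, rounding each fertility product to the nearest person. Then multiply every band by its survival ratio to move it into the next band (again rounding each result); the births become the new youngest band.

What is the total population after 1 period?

Period 1.
Births: 7250 × 0.244 = 1769, 2750 × 0.351 = 965 → 2734
15–29: 2900 × 0.946 = 2743
30–44: 7250 × 0.947 = 6866
45+: 2750 × 0.936 + 5700 × 0.466 = 2574 + 2656 = 5230
→ [2734, 2743, 6866, 5230]
Total after period 1: 2734 + 2743 + 6866 + 5230 = 17573

17573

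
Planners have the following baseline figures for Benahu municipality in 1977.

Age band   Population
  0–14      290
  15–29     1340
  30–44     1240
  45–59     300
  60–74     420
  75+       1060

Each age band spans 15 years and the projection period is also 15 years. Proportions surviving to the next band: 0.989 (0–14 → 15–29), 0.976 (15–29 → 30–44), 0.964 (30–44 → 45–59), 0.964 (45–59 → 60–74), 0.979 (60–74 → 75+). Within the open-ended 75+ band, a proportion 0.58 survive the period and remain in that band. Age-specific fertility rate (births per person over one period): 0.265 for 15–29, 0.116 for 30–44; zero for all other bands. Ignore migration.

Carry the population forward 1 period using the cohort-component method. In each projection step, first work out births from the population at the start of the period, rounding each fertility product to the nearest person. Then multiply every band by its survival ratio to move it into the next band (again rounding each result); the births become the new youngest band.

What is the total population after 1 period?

Period 1:
Births: 1340 * 0.265 = 355  |  1240 * 0.116 = 144 → 499
15–29: 290 * 0.989 = 287
30–44: 1340 * 0.976 = 1308
45–59: 1240 * 0.964 = 1195
60–74: 300 * 0.964 = 289
75+: 420 * 0.979 + 1060 * 0.58 = 411 + 615 = 1026
→ [499, 287, 1308, 1195, 289, 1026]
Total after period 1: 499 + 287 + 1308 + 1195 + 289 + 1026 = 4604

4604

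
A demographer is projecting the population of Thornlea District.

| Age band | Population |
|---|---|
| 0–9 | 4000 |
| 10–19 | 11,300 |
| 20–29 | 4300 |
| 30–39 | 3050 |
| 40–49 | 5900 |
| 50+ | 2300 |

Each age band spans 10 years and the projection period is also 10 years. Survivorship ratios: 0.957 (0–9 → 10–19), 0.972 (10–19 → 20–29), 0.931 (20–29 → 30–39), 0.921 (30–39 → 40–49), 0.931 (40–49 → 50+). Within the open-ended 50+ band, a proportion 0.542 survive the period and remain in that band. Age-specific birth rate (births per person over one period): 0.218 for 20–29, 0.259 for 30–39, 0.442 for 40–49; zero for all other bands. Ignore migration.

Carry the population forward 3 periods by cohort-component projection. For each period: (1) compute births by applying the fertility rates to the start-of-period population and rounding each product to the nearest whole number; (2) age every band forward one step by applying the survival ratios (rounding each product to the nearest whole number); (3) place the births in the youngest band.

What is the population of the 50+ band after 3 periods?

Period 1:
Births: 4300 × 0.218 = 937 ; 3050 × 0.259 = 790 ; 5900 × 0.442 = 2608 ⇒ total 4335
10–19: 4000 × 0.957 = 3828
20–29: 11300 × 0.972 = 10984
30–39: 4300 × 0.931 = 4003
40–49: 3050 × 0.921 = 2809
50+: 5900 × 0.931 + 2300 × 0.542 = 5493 + 1247 = 6740
End of period: [4335, 3828, 10984, 4003, 2809, 6740]
Period 2:
Births: 10984 × 0.218 = 2395 ; 4003 × 0.259 = 1037 ; 2809 × 0.442 = 1242 ⇒ total 4674
10–19: 4335 × 0.957 = 4149
20–29: 3828 × 0.972 = 3721
30–39: 10984 × 0.931 = 10226
40–49: 4003 × 0.921 = 3687
50+: 2809 × 0.931 + 6740 × 0.542 = 2615 + 3653 = 6268
End of period: [4674, 4149, 3721, 10226, 3687, 6268]
Period 3:
Births: 3721 × 0.218 = 811 ; 10226 × 0.259 = 2649 ; 3687 × 0.442 = 1630 ⇒ total 5090
10–19: 4674 × 0.957 = 4473
20–29: 4149 × 0.972 = 4033
30–39: 3721 × 0.931 = 3464
40–49: 10226 × 0.921 = 9418
50+: 3687 × 0.931 + 6268 × 0.542 = 3433 + 3397 = 6830
End of period: [5090, 4473, 4033, 3464, 9418, 6830]

6830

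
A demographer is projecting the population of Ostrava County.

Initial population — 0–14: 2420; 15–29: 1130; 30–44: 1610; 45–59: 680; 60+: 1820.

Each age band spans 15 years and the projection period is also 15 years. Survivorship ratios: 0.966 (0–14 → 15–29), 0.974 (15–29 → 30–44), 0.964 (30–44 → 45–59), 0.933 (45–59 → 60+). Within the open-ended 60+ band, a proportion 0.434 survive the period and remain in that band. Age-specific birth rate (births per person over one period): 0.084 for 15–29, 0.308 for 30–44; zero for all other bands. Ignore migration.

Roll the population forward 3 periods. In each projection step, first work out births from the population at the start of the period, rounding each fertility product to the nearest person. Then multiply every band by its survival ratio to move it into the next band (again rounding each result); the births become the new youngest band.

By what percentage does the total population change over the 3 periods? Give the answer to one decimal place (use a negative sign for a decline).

Let band 1 be 0–14 through band 5 = 60+.
— Period 1 —
Births: 1130 * 0.084 = 95, 1610 * 0.308 = 496 ⇒ total 591
Band 2: 2420 * 0.966 = 2338
Band 3: 1130 * 0.974 = 1101
Band 4: 1610 * 0.964 = 1552
Band 5: 680 * 0.933 + 1820 * 0.434 = 634 + 790 = 1424
Giving 591 / 2338 / 1101 / 1552 / 1424.
— Period 2 —
Births: 2338 * 0.084 = 196, 1101 * 0.308 = 339 ⇒ total 535
Band 2: 591 * 0.966 = 571
Band 3: 2338 * 0.974 = 2277
Band 4: 1101 * 0.964 = 1061
Band 5: 1552 * 0.933 + 1424 * 0.434 = 1448 + 618 = 2066
Giving 535 / 571 / 2277 / 1061 / 2066.
— Period 3 —
Births: 571 * 0.084 = 48, 2277 * 0.308 = 701 ⇒ total 749
Band 2: 535 * 0.966 = 517
Band 3: 571 * 0.974 = 556
Band 4: 2277 * 0.964 = 2195
Band 5: 1061 * 0.933 + 2066 * 0.434 = 990 + 897 = 1887
Giving 749 / 517 / 556 / 2195 / 1887.
Total: 7660 → 5904; change = -1756; percentage change = -22.9%

-22.9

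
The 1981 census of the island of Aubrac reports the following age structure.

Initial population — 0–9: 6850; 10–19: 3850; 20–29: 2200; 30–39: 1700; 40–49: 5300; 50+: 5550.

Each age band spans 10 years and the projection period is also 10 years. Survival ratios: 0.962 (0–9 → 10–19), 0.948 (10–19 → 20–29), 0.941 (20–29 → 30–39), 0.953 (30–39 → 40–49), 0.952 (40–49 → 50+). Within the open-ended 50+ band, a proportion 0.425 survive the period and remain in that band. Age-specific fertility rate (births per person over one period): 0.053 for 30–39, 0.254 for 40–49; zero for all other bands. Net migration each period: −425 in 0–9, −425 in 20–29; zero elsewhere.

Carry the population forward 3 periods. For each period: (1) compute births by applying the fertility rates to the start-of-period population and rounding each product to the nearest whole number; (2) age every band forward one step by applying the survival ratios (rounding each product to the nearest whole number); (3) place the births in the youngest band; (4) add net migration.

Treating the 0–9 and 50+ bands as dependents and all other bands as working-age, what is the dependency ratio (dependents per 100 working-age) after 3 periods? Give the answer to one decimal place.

— Period 1 —
Births: 1700 × 0.053 = 90 ; 5300 × 0.254 = 1346 ⇒ total 1436
10–19: 6850 × 0.962 = 6590
20–29: 3850 × 0.948 = 3650
30–39: 2200 × 0.941 = 2070
40–49: 1700 × 0.953 = 1620
50+: 5300 × 0.952 + 5550 × 0.425 = 5046 + 2359 = 7405
Net migration: 0–9 − 425 → 1011; 20–29 − 425 → 3225
→ [1011, 6590, 3225, 2070, 1620, 7405]
— Period 2 —
Births: 2070 × 0.053 = 110 ; 1620 × 0.254 = 411 ⇒ total 521
10–19: 1011 × 0.962 = 973
20–29: 6590 × 0.948 = 6247
30–39: 3225 × 0.941 = 3035
40–49: 2070 × 0.953 = 1973
50+: 1620 × 0.952 + 7405 × 0.425 = 1542 + 3147 = 4689
Net migration: 0–9 − 425 → 96; 20–29 − 425 → 5822
→ [96, 973, 5822, 3035, 1973, 4689]
— Period 3 —
Births: 3035 × 0.053 = 161 ; 1973 × 0.254 = 501 ⇒ total 662
10–19: 96 × 0.962 = 92
20–29: 973 × 0.948 = 922
30–39: 5822 × 0.941 = 5479
40–49: 3035 × 0.953 = 2892
50+: 1973 × 0.952 + 4689 × 0.425 = 1878 + 1993 = 3871
Net migration: 0–9 − 425 → 237; 20–29 − 425 → 497
→ [237, 92, 497, 5479, 2892, 3871]
Dependents (band 0–9 + band 50+) = 237 + 3871 = 4108; working-age = 8960; ratio = 4108/8960 × 100 = 45.8

45.8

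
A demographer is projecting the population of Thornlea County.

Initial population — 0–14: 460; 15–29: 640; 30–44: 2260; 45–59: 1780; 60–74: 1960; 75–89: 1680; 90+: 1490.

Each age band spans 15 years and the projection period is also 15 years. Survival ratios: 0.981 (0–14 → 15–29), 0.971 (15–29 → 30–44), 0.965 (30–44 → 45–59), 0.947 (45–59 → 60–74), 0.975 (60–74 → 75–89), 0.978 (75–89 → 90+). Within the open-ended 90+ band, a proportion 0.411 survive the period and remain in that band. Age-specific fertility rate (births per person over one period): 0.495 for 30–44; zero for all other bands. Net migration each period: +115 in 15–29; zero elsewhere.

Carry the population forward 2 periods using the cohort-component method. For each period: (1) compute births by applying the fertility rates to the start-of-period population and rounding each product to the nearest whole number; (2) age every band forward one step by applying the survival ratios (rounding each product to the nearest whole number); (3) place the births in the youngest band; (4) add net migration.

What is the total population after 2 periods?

Period 1.
Births: 2260 × 0.495 = 1119
15–29: 460 × 0.981 = 451
30–44: 640 × 0.971 = 621
45–59: 2260 × 0.965 = 2181
60–74: 1780 × 0.947 = 1686
75–89: 1960 × 0.975 = 1911
90+: 1680 × 0.978 + 1490 × 0.411 = 1643 + 612 = 2255
Net migration: 15–29 + 115 → 566
→ [1119, 566, 621, 2181, 1686, 1911, 2255]
Period 2.
Births: 621 × 0.495 = 307
15–29: 1119 × 0.981 = 1098
30–44: 566 × 0.971 = 550
45–59: 621 × 0.965 = 599
60–74: 2181 × 0.947 = 2065
75–89: 1686 × 0.975 = 1644
90+: 1911 × 0.978 + 2255 × 0.411 = 1869 + 927 = 2796
Net migration: 15–29 + 115 → 1213
→ [307, 1213, 550, 599, 2065, 1644, 2796]
Total after period 2: 307 + 1213 + 550 + 599 + 2065 + 1644 + 2796 = 9174

9174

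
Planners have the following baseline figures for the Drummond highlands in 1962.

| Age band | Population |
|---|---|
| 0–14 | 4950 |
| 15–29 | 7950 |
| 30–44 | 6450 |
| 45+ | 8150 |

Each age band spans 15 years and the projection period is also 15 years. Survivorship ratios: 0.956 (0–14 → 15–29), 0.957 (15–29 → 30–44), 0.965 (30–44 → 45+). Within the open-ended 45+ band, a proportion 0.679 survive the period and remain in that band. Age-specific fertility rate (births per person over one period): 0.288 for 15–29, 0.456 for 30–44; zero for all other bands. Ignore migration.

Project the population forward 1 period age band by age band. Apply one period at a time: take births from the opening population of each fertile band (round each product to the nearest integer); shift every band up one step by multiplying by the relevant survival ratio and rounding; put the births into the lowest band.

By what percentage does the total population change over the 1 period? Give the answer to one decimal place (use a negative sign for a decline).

Period 1.
Births: 7950 × 0.288 = 2290 ; 6450 × 0.456 = 2941 → 5231
15–29: 4950 × 0.956 = 4732
30–44: 7950 × 0.957 = 7608
45+: 6450 × 0.965 + 8150 × 0.679 = 6224 + 5534 = 11758
Population now: 0–14=5231, 15–29=4732, 30–44=7608, 45+=11758
Total: 27500 → 29329; change = 1829; percentage change = 6.7%

6.7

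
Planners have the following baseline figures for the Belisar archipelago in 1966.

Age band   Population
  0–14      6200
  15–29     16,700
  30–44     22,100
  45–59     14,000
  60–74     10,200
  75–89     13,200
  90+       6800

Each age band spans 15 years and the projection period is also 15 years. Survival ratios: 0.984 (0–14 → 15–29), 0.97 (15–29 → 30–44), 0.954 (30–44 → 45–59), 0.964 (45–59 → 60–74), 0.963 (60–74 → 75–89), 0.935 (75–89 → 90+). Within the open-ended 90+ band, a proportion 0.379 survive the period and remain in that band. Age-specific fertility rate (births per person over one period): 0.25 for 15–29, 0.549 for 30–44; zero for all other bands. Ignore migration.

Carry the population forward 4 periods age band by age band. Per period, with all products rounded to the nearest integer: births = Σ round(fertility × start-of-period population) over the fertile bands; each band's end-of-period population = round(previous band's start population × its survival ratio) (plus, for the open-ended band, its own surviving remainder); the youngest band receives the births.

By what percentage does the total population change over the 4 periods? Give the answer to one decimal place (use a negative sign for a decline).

[period 1]
Births: 16700 × 0.25 = 4175, 22100 × 0.549 = 12133 ⇒ total 16308
15–29: 6200 × 0.984 = 6101
30–44: 16700 × 0.97 = 16199
45–59: 22100 × 0.954 = 21083
60–74: 14000 × 0.964 = 13496
75–89: 10200 × 0.963 = 9823
90+: 13200 × 0.935 + 6800 × 0.379 = 12342 + 2577 = 14919
End of period: [16308, 6101, 16199, 21083, 13496, 9823, 14919]
[period 2]
Births: 6101 × 0.25 = 1525, 16199 × 0.549 = 8893 ⇒ total 10418
15–29: 16308 × 0.984 = 16047
30–44: 6101 × 0.97 = 5918
45–59: 16199 × 0.954 = 15454
60–74: 21083 × 0.964 = 20324
75–89: 13496 × 0.963 = 12997
90+: 9823 × 0.935 + 14919 × 0.379 = 9185 + 5654 = 14839
End of period: [10418, 16047, 5918, 15454, 20324, 12997, 14839]
[period 3]
Births: 16047 × 0.25 = 4012, 5918 × 0.549 = 3249 ⇒ total 7261
15–29: 10418 × 0.984 = 10251
30–44: 16047 × 0.97 = 15566
45–59: 5918 × 0.954 = 5646
60–74: 15454 × 0.964 = 14898
75–89: 20324 × 0.963 = 19572
90+: 12997 × 0.935 + 14839 × 0.379 = 12152 + 5624 = 17776
End of period: [7261, 10251, 15566, 5646, 14898, 19572, 17776]
[period 4]
Births: 10251 × 0.25 = 2563, 15566 × 0.549 = 8546 ⇒ total 11109
15–29: 7261 × 0.984 = 7145
30–44: 10251 × 0.97 = 9943
45–59: 15566 × 0.954 = 14850
60–74: 5646 × 0.964 = 5443
75–89: 14898 × 0.963 = 14347
90+: 19572 × 0.935 + 17776 × 0.379 = 18300 + 6737 = 25037
End of period: [11109, 7145, 9943, 14850, 5443, 14347, 25037]
Total: 89200 → 87874; change = -1326; percentage change = -1.5%

-1.5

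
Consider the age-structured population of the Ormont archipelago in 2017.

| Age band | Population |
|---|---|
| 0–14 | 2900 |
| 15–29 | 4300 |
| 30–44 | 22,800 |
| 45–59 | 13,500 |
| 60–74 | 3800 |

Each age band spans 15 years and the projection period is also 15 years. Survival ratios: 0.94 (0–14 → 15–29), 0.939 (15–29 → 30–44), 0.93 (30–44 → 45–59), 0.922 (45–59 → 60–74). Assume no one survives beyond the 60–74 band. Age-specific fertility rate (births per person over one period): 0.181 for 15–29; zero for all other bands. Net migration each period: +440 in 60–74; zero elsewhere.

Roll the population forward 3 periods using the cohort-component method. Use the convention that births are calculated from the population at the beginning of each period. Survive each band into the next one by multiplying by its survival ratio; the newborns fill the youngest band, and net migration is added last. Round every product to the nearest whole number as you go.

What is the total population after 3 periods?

7564

After projecting period 1:
Births: 4300 × 0.181 = 778
15–29: 2900 × 0.94 = 2726
30–44: 4300 × 0.939 = 4038
45–59: 22800 × 0.93 = 21204
60–74: 13500 × 0.922 = 12447
Net migration: 60–74 + 440 → 12887
Giving 778 / 2726 / 4038 / 21204 / 12887.
After projecting period 2:
Births: 2726 × 0.181 = 493
15–29: 778 × 0.94 = 731
30–44: 2726 × 0.939 = 2560
45–59: 4038 × 0.93 = 3755
60–74: 21204 × 0.922 = 19550
Net migration: 60–74 + 440 → 19990
Giving 493 / 731 / 2560 / 3755 / 19990.
After projecting period 3:
Births: 731 × 0.181 = 132
15–29: 493 × 0.94 = 463
30–44: 731 × 0.939 = 686
45–59: 2560 × 0.93 = 2381
60–74: 3755 × 0.922 = 3462
Net migration: 60–74 + 440 → 3902
Giving 132 / 463 / 686 / 2381 / 3902.
Total after period 3: 132 + 463 + 686 + 2381 + 3902 = 7564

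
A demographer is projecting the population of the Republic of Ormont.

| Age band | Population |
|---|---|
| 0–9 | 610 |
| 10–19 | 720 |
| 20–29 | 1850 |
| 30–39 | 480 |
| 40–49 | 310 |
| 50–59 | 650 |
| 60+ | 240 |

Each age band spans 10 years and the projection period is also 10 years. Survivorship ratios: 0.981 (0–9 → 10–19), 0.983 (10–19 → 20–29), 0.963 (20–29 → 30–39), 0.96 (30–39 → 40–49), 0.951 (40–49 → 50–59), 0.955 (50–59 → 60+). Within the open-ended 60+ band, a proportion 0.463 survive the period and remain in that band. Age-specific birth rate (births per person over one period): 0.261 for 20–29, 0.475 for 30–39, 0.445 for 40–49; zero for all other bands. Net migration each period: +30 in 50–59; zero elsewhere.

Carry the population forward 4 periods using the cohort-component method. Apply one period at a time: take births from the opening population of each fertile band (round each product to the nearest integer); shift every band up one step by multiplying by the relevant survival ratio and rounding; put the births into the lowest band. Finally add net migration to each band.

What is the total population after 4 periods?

7093

[period 1]
Births: 1850 × 0.261 = 483, 480 × 0.475 = 228, 310 × 0.445 = 138 → 849
10–19: 610 × 0.981 = 598
20–29: 720 × 0.983 = 708
30–39: 1850 × 0.963 = 1782
40–49: 480 × 0.96 = 461
50–59: 310 × 0.951 = 295
60+: 650 × 0.955 + 240 × 0.463 = 621 + 111 = 732
Net migration: 50–59 + 30 → 325
→ [849, 598, 708, 1782, 461, 325, 732]
[period 2]
Births: 708 × 0.261 = 185, 1782 × 0.475 = 846, 461 × 0.445 = 205 → 1236
10–19: 849 × 0.981 = 833
20–29: 598 × 0.983 = 588
30–39: 708 × 0.963 = 682
40–49: 1782 × 0.96 = 1711
50–59: 461 × 0.951 = 438
60+: 325 × 0.955 + 732 × 0.463 = 310 + 339 = 649
Net migration: 50–59 + 30 → 468
→ [1236, 833, 588, 682, 1711, 468, 649]
[period 3]
Births: 588 × 0.261 = 153, 682 × 0.475 = 324, 1711 × 0.445 = 761 → 1238
10–19: 1236 × 0.981 = 1213
20–29: 833 × 0.983 = 819
30–39: 588 × 0.963 = 566
40–49: 682 × 0.96 = 655
50–59: 1711 × 0.951 = 1627
60+: 468 × 0.955 + 649 × 0.463 = 447 + 300 = 747
Net migration: 50–59 + 30 → 1657
→ [1238, 1213, 819, 566, 655, 1657, 747]
[period 4]
Births: 819 × 0.261 = 214, 566 × 0.475 = 269, 655 × 0.445 = 291 → 774
10–19: 1238 × 0.981 = 1214
20–29: 1213 × 0.983 = 1192
30–39: 819 × 0.963 = 789
40–49: 566 × 0.96 = 543
50–59: 655 × 0.951 = 623
60+: 1657 × 0.955 + 747 × 0.463 = 1582 + 346 = 1928
Net migration: 50–59 + 30 → 653
→ [774, 1214, 1192, 789, 543, 653, 1928]
Total after period 4: 774 + 1214 + 1192 + 789 + 543 + 653 + 1928 = 7093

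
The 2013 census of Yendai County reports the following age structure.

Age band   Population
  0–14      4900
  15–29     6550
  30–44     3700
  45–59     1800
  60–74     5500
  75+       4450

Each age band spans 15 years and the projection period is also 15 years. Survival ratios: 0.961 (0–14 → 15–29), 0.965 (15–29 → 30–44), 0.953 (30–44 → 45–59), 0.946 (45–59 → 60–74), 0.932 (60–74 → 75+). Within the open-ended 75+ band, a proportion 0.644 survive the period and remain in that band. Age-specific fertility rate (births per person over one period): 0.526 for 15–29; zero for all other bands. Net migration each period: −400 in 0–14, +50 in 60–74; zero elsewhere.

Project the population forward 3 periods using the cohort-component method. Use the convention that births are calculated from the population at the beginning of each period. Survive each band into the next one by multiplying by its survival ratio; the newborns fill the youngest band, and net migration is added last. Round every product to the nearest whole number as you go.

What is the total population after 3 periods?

After projecting period 1:
Births: 6550 × 0.526 = 3445
15–29: 4900 × 0.961 = 4709
30–44: 6550 × 0.965 = 6321
45–59: 3700 × 0.953 = 3526
60–74: 1800 × 0.946 = 1703
75+: 5500 × 0.932 + 4450 × 0.644 = 5126 + 2866 = 7992
Net migration: 0–14 − 400 → 3045; 60–74 + 50 → 1753
End of period: [3045, 4709, 6321, 3526, 1753, 7992]
After projecting period 2:
Births: 4709 × 0.526 = 2477
15–29: 3045 × 0.961 = 2926
30–44: 4709 × 0.965 = 4544
45–59: 6321 × 0.953 = 6024
60–74: 3526 × 0.946 = 3336
75+: 1753 × 0.932 + 7992 × 0.644 = 1634 + 5147 = 6781
Net migration: 0–14 − 400 → 2077; 60–74 + 50 → 3386
End of period: [2077, 2926, 4544, 6024, 3386, 6781]
After projecting period 3:
Births: 2926 × 0.526 = 1539
15–29: 2077 × 0.961 = 1996
30–44: 2926 × 0.965 = 2824
45–59: 4544 × 0.953 = 4330
60–74: 6024 × 0.946 = 5699
75+: 3386 × 0.932 + 6781 × 0.644 = 3156 + 4367 = 7523
Net migration: 0–14 − 400 → 1139; 60–74 + 50 → 5749
End of period: [1139, 1996, 2824, 4330, 5749, 7523]
Total after period 3: 1139 + 1996 + 2824 + 4330 + 5749 + 7523 = 23561

23561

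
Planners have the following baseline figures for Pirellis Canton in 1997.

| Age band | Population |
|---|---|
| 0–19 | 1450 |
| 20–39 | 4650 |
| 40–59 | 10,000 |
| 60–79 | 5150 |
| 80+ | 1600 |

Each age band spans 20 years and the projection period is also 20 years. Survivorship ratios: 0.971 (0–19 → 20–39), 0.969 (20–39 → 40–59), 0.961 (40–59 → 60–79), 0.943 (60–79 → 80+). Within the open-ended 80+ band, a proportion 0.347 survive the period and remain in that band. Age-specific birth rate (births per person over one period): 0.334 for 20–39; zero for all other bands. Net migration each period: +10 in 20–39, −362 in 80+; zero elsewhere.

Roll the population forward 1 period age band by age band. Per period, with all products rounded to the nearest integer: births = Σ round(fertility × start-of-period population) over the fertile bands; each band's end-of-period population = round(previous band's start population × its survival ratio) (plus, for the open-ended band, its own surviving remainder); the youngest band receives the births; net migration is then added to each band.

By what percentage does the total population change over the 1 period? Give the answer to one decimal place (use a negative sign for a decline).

(Groups numbered youngest = 1 to oldest = 5.)
Period 1.
Births: 4650 * 0.334 = 1553
Group 2: 1450 * 0.971 = 1408
Group 3: 4650 * 0.969 = 4506
Group 4: 10000 * 0.961 = 9610
Group 5: 5150 * 0.943 + 1600 * 0.347 = 4856 + 555 = 5411
Net migration: Group 2 + 10 → 1418; Group 5 − 362 → 5049
Giving 1553 / 1418 / 4506 / 9610 / 5049.
Total: 22850 → 22136; change = -714; percentage change = -3.1%

-3.1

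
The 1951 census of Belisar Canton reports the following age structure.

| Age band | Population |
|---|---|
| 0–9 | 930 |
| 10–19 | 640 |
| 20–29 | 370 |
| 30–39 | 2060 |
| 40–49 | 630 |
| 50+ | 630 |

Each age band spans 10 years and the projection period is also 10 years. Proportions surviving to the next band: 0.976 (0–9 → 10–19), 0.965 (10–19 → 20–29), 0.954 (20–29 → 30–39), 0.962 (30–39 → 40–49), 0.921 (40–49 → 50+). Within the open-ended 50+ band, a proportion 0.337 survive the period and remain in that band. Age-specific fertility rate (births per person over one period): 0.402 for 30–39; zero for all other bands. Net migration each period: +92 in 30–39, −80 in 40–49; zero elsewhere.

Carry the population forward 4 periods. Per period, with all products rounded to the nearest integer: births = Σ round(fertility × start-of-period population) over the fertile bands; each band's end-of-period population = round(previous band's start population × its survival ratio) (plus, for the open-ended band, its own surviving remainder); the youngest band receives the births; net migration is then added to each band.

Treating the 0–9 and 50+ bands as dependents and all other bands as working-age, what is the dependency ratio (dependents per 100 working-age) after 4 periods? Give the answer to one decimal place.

Numbering the bands 1..6 from youngest to oldest:
Period 1:
Births: 2060 * 0.402 = 828
Band 2: 930 * 0.976 = 908
Band 3: 640 * 0.965 = 618
Band 4: 370 * 0.954 = 353
Band 5: 2060 * 0.962 = 1982
Band 6: 630 * 0.921 + 630 * 0.337 = 580 + 212 = 792
Net migration: Band 4 + 92 → 445; Band 5 − 80 → 1902
→ [828, 908, 618, 445, 1902, 792]
Period 2:
Births: 445 * 0.402 = 179
Band 2: 828 * 0.976 = 808
Band 3: 908 * 0.965 = 876
Band 4: 618 * 0.954 = 590
Band 5: 445 * 0.962 = 428
Band 6: 1902 * 0.921 + 792 * 0.337 = 1752 + 267 = 2019
Net migration: Band 4 + 92 → 682; Band 5 − 80 → 348
→ [179, 808, 876, 682, 348, 2019]
Period 3:
Births: 682 * 0.402 = 274
Band 2: 179 * 0.976 = 175
Band 3: 808 * 0.965 = 780
Band 4: 876 * 0.954 = 836
Band 5: 682 * 0.962 = 656
Band 6: 348 * 0.921 + 2019 * 0.337 = 321 + 680 = 1001
Net migration: Band 4 + 92 → 928; Band 5 − 80 → 576
→ [274, 175, 780, 928, 576, 1001]
Period 4:
Births: 928 * 0.402 = 373
Band 2: 274 * 0.976 = 267
Band 3: 175 * 0.965 = 169
Band 4: 780 * 0.954 = 744
Band 5: 928 * 0.962 = 893
Band 6: 576 * 0.921 + 1001 * 0.337 = 530 + 337 = 867
Net migration: Band 4 + 92 → 836; Band 5 − 80 → 813
→ [373, 267, 169, 836, 813, 867]
Dependents (band 0–9 + band 50+) = 373 + 867 = 1240; working-age = 2085; ratio = 1240/2085 × 100 = 59.5

59.5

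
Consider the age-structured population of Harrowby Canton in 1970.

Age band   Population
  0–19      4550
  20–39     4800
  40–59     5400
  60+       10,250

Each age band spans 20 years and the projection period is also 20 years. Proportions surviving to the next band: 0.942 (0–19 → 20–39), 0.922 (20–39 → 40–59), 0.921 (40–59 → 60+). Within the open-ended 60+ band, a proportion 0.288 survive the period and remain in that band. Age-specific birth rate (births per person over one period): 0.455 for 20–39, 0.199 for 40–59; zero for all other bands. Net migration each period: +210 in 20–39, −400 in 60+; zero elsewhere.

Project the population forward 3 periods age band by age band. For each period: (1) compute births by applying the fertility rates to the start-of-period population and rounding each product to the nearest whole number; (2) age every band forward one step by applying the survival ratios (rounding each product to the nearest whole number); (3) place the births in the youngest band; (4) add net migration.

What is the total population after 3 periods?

Let band 1 be 0–19 through band 4 = 60+.
— Period 1 —
Births: 4800 * 0.455 = 2184 ; 5400 * 0.199 = 1075 — total 3259
Band 2: 4550 * 0.942 = 4286
Band 3: 4800 * 0.922 = 4426
Band 4: 5400 * 0.921 + 10250 * 0.288 = 4973 + 2952 = 7925
Net migration: Band 2 + 210 → 4496; Band 4 − 400 → 7525
→ [3259, 4496, 4426, 7525]
— Period 2 —
Births: 4496 * 0.455 = 2046 ; 4426 * 0.199 = 881 — total 2927
Band 2: 3259 * 0.942 = 3070
Band 3: 4496 * 0.922 = 4145
Band 4: 4426 * 0.921 + 7525 * 0.288 = 4076 + 2167 = 6243
Net migration: Band 2 + 210 → 3280; Band 4 − 400 → 5843
→ [2927, 3280, 4145, 5843]
— Period 3 —
Births: 3280 * 0.455 = 1492 ; 4145 * 0.199 = 825 — total 2317
Band 2: 2927 * 0.942 = 2757
Band 3: 3280 * 0.922 = 3024
Band 4: 4145 * 0.921 + 5843 * 0.288 = 3818 + 1683 = 5501
Net migration: Band 2 + 210 → 2967; Band 4 − 400 → 5101
→ [2317, 2967, 3024, 5101]
Total after period 3: 2317 + 2967 + 3024 + 5101 = 13409

13409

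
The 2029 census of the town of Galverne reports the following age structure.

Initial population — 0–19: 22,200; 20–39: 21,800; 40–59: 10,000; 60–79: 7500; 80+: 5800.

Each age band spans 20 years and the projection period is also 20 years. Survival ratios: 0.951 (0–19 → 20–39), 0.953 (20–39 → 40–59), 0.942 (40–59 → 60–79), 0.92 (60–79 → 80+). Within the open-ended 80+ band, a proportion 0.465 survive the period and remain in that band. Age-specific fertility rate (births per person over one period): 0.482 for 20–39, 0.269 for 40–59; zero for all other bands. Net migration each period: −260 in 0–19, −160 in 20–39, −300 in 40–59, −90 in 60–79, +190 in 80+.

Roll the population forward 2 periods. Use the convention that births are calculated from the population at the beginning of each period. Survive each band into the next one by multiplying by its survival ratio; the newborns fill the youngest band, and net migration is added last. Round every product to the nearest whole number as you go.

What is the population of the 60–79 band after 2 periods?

Call the bands 1 to 5, youngest first.
After projecting period 1:
Births: 21800 * 0.482 = 10508  |  10000 * 0.269 = 2690 → total 13198
Band 2: 22200 * 0.951 = 21112
Band 3: 21800 * 0.953 = 20775
Band 4: 10000 * 0.942 = 9420
Band 5: 7500 * 0.92 + 5800 * 0.465 = 6900 + 2697 = 9597
Net migration: Band 1 − 260 → 12938; Band 2 − 160 → 20952; Band 3 − 300 → 20475; Band 4 − 90 → 9330; Band 5 + 190 → 9787
Giving 12938 / 20952 / 20475 / 9330 / 9787.
After projecting period 2:
Births: 20952 * 0.482 = 10099  |  20475 * 0.269 = 5508 → total 15607
Band 2: 12938 * 0.951 = 12304
Band 3: 20952 * 0.953 = 19967
Band 4: 20475 * 0.942 = 19287
Band 5: 9330 * 0.92 + 9787 * 0.465 = 8584 + 4551 = 13135
Net migration: Band 1 − 260 → 15347; Band 2 − 160 → 12144; Band 3 − 300 → 19667; Band 4 − 90 → 19197; Band 5 + 190 → 13325
Giving 15347 / 12144 / 19667 / 19197 / 13325.

19197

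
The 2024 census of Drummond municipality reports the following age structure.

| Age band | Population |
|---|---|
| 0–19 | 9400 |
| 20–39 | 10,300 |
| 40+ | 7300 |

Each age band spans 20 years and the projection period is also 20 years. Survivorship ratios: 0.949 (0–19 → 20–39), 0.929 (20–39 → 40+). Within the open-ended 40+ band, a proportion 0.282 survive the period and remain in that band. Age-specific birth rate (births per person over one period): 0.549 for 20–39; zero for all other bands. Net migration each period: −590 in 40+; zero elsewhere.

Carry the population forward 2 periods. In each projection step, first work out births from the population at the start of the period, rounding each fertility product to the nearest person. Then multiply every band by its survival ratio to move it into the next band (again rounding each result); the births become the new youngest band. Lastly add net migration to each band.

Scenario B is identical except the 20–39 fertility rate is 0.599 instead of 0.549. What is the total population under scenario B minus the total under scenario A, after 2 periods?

934

Numbering the groups 1..3 from youngest to oldest:
[period 1]
Births: 10300 * 0.549 = 5655
Group 2: 9400 * 0.949 = 8921
Group 3: 10300 * 0.929 + 7300 * 0.282 = 9569 + 2059 = 11628
Net migration: Group 3 − 590 → 11038
End of period: [5655, 8921, 11038]
[period 2]
Births: 8921 * 0.549 = 4898
Group 2: 5655 * 0.949 = 5367
Group 3: 8921 * 0.929 + 11038 * 0.282 = 8288 + 3113 = 11401
Net migration: Group 3 − 590 → 10811
End of period: [4898, 5367, 10811]
Scenario A total after 2 periods: 21076
Scenario B projection —
[period 1]
Births: 10300 * 0.599 = 6170
Group 2: 9400 * 0.949 = 8921
Group 3: 10300 * 0.929 + 7300 * 0.282 = 9569 + 2059 = 11628
Net migration: Group 3 − 590 → 11038
End of period: [6170, 8921, 11038]
[period 2]
Births: 8921 * 0.599 = 5344
Group 2: 6170 * 0.949 = 5855
Group 3: 8921 * 0.929 + 11038 * 0.282 = 8288 + 3113 = 11401
Net migration: Group 3 − 590 → 10811
End of period: [5344, 5855, 10811]
Scenario B total after 2 periods: 22010
Difference B − A = 22010 − 21076 = 934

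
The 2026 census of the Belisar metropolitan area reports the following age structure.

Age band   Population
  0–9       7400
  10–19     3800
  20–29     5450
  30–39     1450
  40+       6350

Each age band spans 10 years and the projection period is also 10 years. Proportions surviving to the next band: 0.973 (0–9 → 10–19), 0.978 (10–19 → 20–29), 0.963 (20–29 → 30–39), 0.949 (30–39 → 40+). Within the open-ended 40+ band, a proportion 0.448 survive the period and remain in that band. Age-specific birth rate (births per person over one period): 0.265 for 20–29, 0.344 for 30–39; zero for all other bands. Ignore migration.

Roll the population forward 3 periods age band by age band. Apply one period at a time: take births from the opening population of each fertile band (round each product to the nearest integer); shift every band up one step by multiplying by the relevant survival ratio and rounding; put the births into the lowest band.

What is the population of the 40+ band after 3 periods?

6474

Call the groups 1 to 5, youngest first.
— Period 1 —
Births: 5450 * 0.265 = 1444, 1450 * 0.344 = 499 ⇒ total 1943
Group 2: 7400 * 0.973 = 7200
Group 3: 3800 * 0.978 = 3716
Group 4: 5450 * 0.963 = 5248
Group 5: 1450 * 0.949 + 6350 * 0.448 = 1376 + 2845 = 4221
Giving 1943 / 7200 / 3716 / 5248 / 4221.
— Period 2 —
Births: 3716 * 0.265 = 985, 5248 * 0.344 = 1805 ⇒ total 2790
Group 2: 1943 * 0.973 = 1891
Group 3: 7200 * 0.978 = 7042
Group 4: 3716 * 0.963 = 3579
Group 5: 5248 * 0.949 + 4221 * 0.448 = 4980 + 1891 = 6871
Giving 2790 / 1891 / 7042 / 3579 / 6871.
— Period 3 —
Births: 7042 * 0.265 = 1866, 3579 * 0.344 = 1231 ⇒ total 3097
Group 2: 2790 * 0.973 = 2715
Group 3: 1891 * 0.978 = 1849
Group 4: 7042 * 0.963 = 6781
Group 5: 3579 * 0.949 + 6871 * 0.448 = 3396 + 3078 = 6474
Giving 3097 / 2715 / 1849 / 6781 / 6474.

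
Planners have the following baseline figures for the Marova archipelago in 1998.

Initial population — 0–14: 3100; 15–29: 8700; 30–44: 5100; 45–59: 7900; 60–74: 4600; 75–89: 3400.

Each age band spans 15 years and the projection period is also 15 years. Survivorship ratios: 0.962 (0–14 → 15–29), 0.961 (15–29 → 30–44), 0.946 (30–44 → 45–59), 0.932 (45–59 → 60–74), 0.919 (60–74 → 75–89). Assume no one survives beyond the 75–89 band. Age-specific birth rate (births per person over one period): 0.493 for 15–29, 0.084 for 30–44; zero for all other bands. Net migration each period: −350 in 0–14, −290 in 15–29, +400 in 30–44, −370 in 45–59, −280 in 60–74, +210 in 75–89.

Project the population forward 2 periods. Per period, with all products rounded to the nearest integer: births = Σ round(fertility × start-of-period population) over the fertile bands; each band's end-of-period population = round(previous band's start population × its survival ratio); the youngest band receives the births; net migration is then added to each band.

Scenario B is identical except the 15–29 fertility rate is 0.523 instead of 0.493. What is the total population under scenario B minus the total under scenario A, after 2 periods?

Call the groups 1 to 6, youngest first.
Period 1.
Births: 8700 × 0.493 = 4289, 5100 × 0.084 = 428 ⇒ total 4717
Group 2: 3100 × 0.962 = 2982
Group 3: 8700 × 0.961 = 8361
Group 4: 5100 × 0.946 = 4825
Group 5: 7900 × 0.932 = 7363
Group 6: 4600 × 0.919 = 4227
Net migration: Group 1 − 350 → 4367; Group 2 − 290 → 2692; Group 3 + 400 → 8761; Group 4 − 370 → 4455; Group 5 − 280 → 7083; Group 6 + 210 → 4437
Giving 4367 / 2692 / 8761 / 4455 / 7083 / 4437.
Period 2.
Births: 2692 × 0.493 = 1327, 8761 × 0.084 = 736 ⇒ total 2063
Group 2: 4367 × 0.962 = 4201
Group 3: 2692 × 0.961 = 2587
Group 4: 8761 × 0.946 = 8288
Group 5: 4455 × 0.932 = 4152
Group 6: 7083 × 0.919 = 6509
Net migration: Group 1 − 350 → 1713; Group 2 − 290 → 3911; Group 3 + 400 → 2987; Group 4 − 370 → 7918; Group 5 − 280 → 3872; Group 6 + 210 → 6719
Giving 1713 / 3911 / 2987 / 7918 / 3872 / 6719.
Scenario A total after 2 periods: 27120
Scenario B projection —
Period 1.
Births: 8700 × 0.523 = 4550, 5100 × 0.084 = 428 ⇒ total 4978
Group 2: 3100 × 0.962 = 2982
Group 3: 8700 × 0.961 = 8361
Group 4: 5100 × 0.946 = 4825
Group 5: 7900 × 0.932 = 7363
Group 6: 4600 × 0.919 = 4227
Net migration: Group 1 − 350 → 4628; Group 2 − 290 → 2692; Group 3 + 400 → 8761; Group 4 − 370 → 4455; Group 5 − 280 → 7083; Group 6 + 210 → 4437
Giving 4628 / 2692 / 8761 / 4455 / 7083 / 4437.
Period 2.
Births: 2692 × 0.523 = 1408, 8761 × 0.084 = 736 ⇒ total 2144
Group 2: 4628 × 0.962 = 4452
Group 3: 2692 × 0.961 = 2587
Group 4: 8761 × 0.946 = 8288
Group 5: 4455 × 0.932 = 4152
Group 6: 7083 × 0.919 = 6509
Net migration: Group 1 − 350 → 1794; Group 2 − 290 → 4162; Group 3 + 400 → 2987; Group 4 − 370 → 7918; Group 5 − 280 → 3872; Group 6 + 210 → 6719
Giving 1794 / 4162 / 2987 / 7918 / 3872 / 6719.
Scenario B total after 2 periods: 27452
Difference B − A = 27452 − 27120 = 332

332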